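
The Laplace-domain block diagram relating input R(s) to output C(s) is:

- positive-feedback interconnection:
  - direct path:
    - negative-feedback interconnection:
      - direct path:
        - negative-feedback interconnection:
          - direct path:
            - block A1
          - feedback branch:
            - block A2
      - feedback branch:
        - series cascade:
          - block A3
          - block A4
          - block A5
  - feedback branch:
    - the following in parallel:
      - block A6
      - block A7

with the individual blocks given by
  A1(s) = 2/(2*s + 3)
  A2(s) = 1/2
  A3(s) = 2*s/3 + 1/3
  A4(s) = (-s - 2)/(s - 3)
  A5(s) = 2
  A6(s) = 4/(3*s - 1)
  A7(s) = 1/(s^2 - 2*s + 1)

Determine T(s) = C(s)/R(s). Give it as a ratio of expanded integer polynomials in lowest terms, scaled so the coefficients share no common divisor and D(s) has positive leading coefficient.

Answer: (-9*s^4 + 48*s^3 - 78*s^2 + 48*s - 9)/(3*s^5 + 32*s^4 - 8*s^3 - 141*s^2 + 151*s - 49)

Working:
Step 1: apply the feedback formula to A1, A2; result 1/(s + 2)
Step 2: series reduction of A3, A4, A5; result (-4*s^2 - 10*s - 4)/(3*s - 9)
Step 3: close the feedback loop around [A1/(1+A1*A2)], (A3*A4*A5); result (9 - 3*s)/(s^2 + 13*s + 22)
Step 4: parallel reduction of A6, A7; result (4*s^2 - 5*s + 3)/(3*s^3 - 7*s^2 + 5*s - 1)
Step 5: reduce the feedback loop with forward [[A1/(1+A1*A2)]/(1+[A1/(1+A1*A2)]*(A3*A4*A5))] and return (A6+A7), which is the overall transfer function T(s) = C(s)/R(s) in lowest terms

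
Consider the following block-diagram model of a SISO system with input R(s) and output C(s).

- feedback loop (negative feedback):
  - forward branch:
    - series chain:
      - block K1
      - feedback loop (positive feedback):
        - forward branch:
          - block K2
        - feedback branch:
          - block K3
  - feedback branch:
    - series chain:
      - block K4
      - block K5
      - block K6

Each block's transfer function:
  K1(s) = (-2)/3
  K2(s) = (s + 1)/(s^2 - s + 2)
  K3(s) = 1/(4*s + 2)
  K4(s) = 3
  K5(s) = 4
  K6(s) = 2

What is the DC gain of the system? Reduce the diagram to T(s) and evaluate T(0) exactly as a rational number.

1. apply the feedback formula to K2, K3 = (4*s^2 + 6*s + 2)/(4*s^3 - 2*s^2 + 5*s + 3)
2. multiply K1, [K2/(1-K2*K3)] (series) = (-8*s^2 - 12*s - 4)/(12*s^3 - 6*s^2 + 15*s + 9)
3. combine K4, K5, K6 in series = 24
4. collapse the loop ((K1*[K2/(1-K2*K3)]) forward, (K4*K5*K6) return) = (-8*s^2 - 12*s - 4)/(12*s^3 - 198*s^2 - 273*s - 87)
That last expression is T(s); at s = 0 only the constant terms survive, so T(0) = -4/(-87) = 4/87.

Final answer: 4/87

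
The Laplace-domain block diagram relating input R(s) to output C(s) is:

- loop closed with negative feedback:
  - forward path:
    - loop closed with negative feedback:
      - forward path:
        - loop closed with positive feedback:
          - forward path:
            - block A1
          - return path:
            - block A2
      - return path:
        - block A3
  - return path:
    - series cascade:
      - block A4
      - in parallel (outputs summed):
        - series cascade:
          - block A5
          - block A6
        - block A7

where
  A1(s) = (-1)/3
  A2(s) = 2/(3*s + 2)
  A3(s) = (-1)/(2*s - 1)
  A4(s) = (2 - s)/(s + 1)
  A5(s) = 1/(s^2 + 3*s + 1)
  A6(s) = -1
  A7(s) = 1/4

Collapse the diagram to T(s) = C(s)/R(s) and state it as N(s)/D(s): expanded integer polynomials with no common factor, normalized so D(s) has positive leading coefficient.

Step 1 - close the feedback loop around A1, A2 gives (-3*s - 2)/(9*s + 8)
Step 2 - apply the feedback formula to [A1/(1-A1*A2)], A3 gives (-6*s^2 - s + 2)/(18*s^2 + 10*s - 6)
Step 3 - combine A5, A6 in series gives (-1)/(s^2 + 3*s + 1)
Step 4 - sum the parallel branches (A5*A6), A7 gives (s^2 + 3*s - 3)/(4*s^2 + 12*s + 4)
Step 5 - series reduction of A4, ((A5*A6)+A7) gives (-s^3 - s^2 + 9*s - 6)/(4*s^3 + 16*s^2 + 16*s + 4)
Step 6 - reduce the feedback loop with forward [[A1/(1-A1*A2)]/(1+[A1/(1-A1*A2)]*A3)] and return (A4*((A5*A6)+A7)), which is the overall transfer function T(s) = C(s)/R(s) in lowest terms

Therefore the answer is (-24*s^5 - 100*s^4 - 104*s^3 - 8*s^2 + 28*s + 8)/(78*s^5 + 335*s^4 + 369*s^3 + 161*s^2 - 32*s - 36).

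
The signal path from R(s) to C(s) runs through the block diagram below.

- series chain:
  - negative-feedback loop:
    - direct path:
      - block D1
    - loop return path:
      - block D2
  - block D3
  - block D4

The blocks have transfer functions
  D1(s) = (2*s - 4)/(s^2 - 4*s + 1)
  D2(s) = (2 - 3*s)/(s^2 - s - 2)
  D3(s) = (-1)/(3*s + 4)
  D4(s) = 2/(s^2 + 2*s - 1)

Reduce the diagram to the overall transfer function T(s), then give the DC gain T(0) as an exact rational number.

Step 1. collapse the loop (D1 forward, D2 return) gives (2*s^2 - 2*s - 4)/(s^3 - 3*s^2 - 9*s + 5)
Step 2. cascade [D1/(1+D1*D2)], D3, D4 gives (-4*s^2 + 4*s + 8)/(3*s^6 + s^5 - 52*s^4 - 94*s^3 + 17*s^2 + 61*s - 20)
The step-2 result is T(s). Setting s = 0: T(0) = 8/(-20) = -2/5.

Hence the answer: -2/5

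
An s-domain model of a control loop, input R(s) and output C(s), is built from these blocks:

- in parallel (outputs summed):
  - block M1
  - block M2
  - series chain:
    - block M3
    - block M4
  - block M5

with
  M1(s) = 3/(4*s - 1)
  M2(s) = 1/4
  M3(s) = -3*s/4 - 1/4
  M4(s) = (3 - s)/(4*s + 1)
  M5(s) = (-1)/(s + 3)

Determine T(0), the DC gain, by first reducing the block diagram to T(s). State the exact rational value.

1. combine M3, M4 in series: (3*s^2 - 8*s - 3)/(16*s + 4)
2. reduce the parallel group M1, M2, (M3*M4), M5: (12*s^4 + 17*s^3 - 77*s^2 + 146*s + 46)/(64*s^3 + 192*s^2 - 4*s - 12)
DC gain: substitute s = 0 into T(s) from step 2: T(0) = 46/(-12) = -23/6.

Answer: -23/6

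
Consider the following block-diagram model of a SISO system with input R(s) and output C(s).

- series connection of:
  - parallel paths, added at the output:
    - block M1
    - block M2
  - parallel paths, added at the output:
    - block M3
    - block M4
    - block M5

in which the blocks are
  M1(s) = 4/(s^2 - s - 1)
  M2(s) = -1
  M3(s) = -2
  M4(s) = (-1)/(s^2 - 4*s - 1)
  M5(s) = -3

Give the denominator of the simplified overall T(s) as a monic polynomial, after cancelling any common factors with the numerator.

(1) combine M1, M2 in parallel = (-s^2 + s + 5)/(s^2 - s - 1)
(2) add M3, M4, M5 (parallel) = (-5*s^2 + 20*s + 4)/(s^2 - 4*s - 1)
(3) series reduction of (M1+M2), (M3+M4+M5) = (5*s^4 - 25*s^3 - 9*s^2 + 104*s + 20)/(s^4 - 5*s^3 + 2*s^2 + 5*s + 1)
No further cancellation is possible in the step-3 result, so that is T(s). Its denominator is already monic.

Final answer: s^4 - 5*s^3 + 2*s^2 + 5*s + 1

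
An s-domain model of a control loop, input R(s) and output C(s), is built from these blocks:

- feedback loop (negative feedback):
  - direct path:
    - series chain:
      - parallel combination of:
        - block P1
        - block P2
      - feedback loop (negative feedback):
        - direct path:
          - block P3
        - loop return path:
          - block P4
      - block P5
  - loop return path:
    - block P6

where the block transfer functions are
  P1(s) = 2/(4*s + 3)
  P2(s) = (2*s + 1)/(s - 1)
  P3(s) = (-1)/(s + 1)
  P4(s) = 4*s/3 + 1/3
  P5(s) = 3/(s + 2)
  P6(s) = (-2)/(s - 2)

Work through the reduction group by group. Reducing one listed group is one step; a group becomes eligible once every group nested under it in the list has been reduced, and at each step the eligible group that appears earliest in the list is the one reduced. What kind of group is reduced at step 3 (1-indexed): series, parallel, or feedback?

Step 1. sum the parallel branches P1, P2
Step 2. apply the feedback formula to P3, P4
Step 3. combine (P1+P2), [P3/(1+P3*P4)], P5 in series
Step 4. collapse the loop (((P1+P2)*[P3/(1+P3*P4)]*P5) forward, P6 return)
Step 3 collapses a series group.

Therefore the answer is series.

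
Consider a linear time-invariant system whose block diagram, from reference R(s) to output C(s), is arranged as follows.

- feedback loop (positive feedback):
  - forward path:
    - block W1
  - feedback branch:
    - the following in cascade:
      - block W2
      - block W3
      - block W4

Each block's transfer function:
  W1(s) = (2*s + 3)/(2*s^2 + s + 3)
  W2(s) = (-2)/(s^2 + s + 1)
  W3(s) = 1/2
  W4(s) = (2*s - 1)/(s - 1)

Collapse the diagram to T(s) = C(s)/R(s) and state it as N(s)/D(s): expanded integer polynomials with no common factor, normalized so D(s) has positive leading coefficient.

(1) combine W2, W3, W4 in series; result (1 - 2*s)/(s^3 - 1)
(2) reduce the feedback loop with forward W1 and return (W2*W3*W4) - this is the overall T(s), already in the required normalized form

Therefore the answer is (2*s^4 + 3*s^3 - 2*s - 3)/(2*s^5 + s^4 + 3*s^3 + 2*s^2 + 3*s - 6).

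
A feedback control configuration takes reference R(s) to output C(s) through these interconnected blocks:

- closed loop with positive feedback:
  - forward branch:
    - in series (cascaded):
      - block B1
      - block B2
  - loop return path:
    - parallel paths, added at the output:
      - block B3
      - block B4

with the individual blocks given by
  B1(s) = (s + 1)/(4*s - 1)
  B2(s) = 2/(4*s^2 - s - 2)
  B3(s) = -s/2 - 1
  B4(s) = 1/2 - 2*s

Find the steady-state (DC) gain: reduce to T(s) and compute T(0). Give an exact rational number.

Reducing step by step:

Step 1 - multiply B1, B2 (series) = (2*s + 2)/(16*s^3 - 8*s^2 - 7*s + 2)
Step 2 - add B3, B4 (parallel) = -5*s/2 - 1/2
Step 3 - close the feedback loop around (B1*B2), (B3+B4) = (2*s + 2)/(16*s^3 - 3*s^2 - s + 3)
DC gain: substitute s = 0 into T(s) from step 3: T(0) = 2/3.

Answer: 2/3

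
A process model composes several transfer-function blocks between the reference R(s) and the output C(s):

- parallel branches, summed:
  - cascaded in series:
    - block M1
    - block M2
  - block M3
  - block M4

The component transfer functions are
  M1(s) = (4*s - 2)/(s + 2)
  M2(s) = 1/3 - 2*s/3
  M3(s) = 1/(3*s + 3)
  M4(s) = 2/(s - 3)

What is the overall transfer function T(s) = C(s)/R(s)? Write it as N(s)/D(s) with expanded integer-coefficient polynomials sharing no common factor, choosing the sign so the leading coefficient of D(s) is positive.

(1) series reduction of M1, M2 -> (-8*s^2 + 8*s - 2)/(3*s + 6)
(2) sum the parallel branches (M1*M2), M3, M4, giving the overall T(s)

Therefore the answer is (-8*s^4 + 24*s^3 + 13*s^2 - 3*s + 12)/(3*s^3 - 21*s - 18).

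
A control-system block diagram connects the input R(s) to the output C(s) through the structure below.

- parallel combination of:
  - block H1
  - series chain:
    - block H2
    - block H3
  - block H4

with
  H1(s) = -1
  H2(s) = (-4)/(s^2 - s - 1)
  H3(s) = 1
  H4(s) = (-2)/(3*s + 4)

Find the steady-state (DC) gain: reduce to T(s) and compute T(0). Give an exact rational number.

Reducing step by step:

Step 1 - series reduction of H2, H3 gives (-4)/(s^2 - s - 1)
Step 2 - add H1, (H2*H3), H4 (parallel) gives (-3*s^3 - 3*s^2 - 3*s - 10)/(3*s^3 + s^2 - 7*s - 4)
That last expression is T(s); at s = 0 only the constant terms survive, so T(0) = -10/(-4) = 5/2.

Answer: 5/2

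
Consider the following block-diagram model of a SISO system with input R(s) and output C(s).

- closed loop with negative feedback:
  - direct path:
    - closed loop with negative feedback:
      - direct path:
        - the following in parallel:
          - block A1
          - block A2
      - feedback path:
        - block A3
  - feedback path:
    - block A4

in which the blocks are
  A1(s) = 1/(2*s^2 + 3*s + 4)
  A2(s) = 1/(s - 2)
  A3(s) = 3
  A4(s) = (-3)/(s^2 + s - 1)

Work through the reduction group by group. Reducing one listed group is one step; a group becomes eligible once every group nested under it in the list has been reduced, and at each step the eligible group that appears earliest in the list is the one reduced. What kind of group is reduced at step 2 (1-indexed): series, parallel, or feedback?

1. add A1, A2 (parallel)
2. feedback reduction of (A1+A2), A3
3. feedback reduction of [(A1+A2)/(1+(A1+A2)*A3)], A4
The group at step 2 is a feedback group.

Therefore the answer is feedback.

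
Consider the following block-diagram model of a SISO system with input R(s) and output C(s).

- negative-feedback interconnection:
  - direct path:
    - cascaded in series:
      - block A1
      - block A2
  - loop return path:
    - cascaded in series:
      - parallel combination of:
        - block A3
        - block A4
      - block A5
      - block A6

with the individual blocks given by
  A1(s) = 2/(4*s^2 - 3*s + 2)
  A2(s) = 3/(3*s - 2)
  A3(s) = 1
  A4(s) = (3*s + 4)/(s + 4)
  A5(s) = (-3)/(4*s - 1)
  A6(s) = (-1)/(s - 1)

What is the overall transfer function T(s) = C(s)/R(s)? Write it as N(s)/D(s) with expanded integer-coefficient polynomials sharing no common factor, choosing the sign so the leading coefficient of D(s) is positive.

1. cascade A1, A2 = 6/(12*s^3 - 17*s^2 + 12*s - 4)
2. add A3, A4 (parallel) = (4*s + 8)/(s + 4)
3. combine (A3+A4), A5, A6 in series = (12*s + 24)/(4*s^3 + 11*s^2 - 19*s + 4)
4. reduce the feedback loop with forward (A1*A2) and return ((A3+A4)*A5*A6); the result is T(s) itself (integer coefficients, no common factor, positive leading denominator coefficient)

Therefore the answer is (24*s^3 + 66*s^2 - 114*s + 24)/(48*s^6 + 64*s^5 - 367*s^4 + 487*s^3 - 340*s^2 + 196*s + 128).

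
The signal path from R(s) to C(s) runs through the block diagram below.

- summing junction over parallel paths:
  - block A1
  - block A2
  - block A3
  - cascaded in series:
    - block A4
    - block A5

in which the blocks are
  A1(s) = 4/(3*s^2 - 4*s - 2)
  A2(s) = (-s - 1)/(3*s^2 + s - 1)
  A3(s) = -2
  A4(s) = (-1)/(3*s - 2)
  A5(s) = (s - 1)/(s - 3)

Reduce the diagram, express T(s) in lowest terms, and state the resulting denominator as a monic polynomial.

The answer is s^6 - 14*s^5/3 + 38*s^4/9 + 95*s^3/27 - 94*s^2/27 - 10*s/27 + 4/9.

Reasoning:
1. multiply A4, A5 (series): (1 - s)/(3*s^2 - 11*s + 6)
2. combine A1, A2, A3, (A4*A5) in parallel: (-54*s^6 + 234*s^5 - 138*s^4 - 317*s^3 + 135*s^2 + 102*s - 34)/(27*s^6 - 126*s^5 + 114*s^4 + 95*s^3 - 94*s^2 - 10*s + 12)
The result of step 2 is T(s) in lowest terms. Its denominator has leading coefficient 27; dividing the denominator through by 27 makes it monic.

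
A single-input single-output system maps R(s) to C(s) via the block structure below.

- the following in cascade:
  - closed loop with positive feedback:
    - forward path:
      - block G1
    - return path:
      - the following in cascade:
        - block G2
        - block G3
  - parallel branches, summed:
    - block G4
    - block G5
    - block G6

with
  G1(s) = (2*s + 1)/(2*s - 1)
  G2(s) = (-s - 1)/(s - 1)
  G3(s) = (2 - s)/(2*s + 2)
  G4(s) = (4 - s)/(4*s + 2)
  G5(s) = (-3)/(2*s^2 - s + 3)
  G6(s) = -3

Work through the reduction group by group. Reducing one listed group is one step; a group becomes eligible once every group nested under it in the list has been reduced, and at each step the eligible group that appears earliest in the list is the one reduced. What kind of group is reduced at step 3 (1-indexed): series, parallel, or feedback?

The answer is parallel.

Reasoning:
(1) multiply G2, G3 (series)
(2) reduce the feedback loop with forward G1 and return (G2*G3)
(3) add G4, G5, G6 (parallel)
(4) multiply [G1/(1-G1*(G2*G3))], (G4+G5+G6) (series)
At step 3 the group reduced is parallel.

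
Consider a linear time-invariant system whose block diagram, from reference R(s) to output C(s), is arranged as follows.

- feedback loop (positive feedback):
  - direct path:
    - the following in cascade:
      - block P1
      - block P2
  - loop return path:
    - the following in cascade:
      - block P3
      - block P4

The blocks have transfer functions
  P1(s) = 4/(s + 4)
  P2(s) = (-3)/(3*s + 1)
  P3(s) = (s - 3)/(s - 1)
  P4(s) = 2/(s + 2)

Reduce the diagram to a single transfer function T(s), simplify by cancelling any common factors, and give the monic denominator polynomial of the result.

[1] reduce the series chain P1, P2 gives (-12)/(3*s^2 + 13*s + 4)
[2] series reduction of P3, P4 gives (2*s - 6)/(s^2 + s - 2)
[3] collapse the loop ((P1*P2) forward, (P3*P4) return) gives (-12*s^2 - 12*s + 24)/(3*s^4 + 16*s^3 + 11*s^2 + 2*s - 80)
The result of step 3 is T(s) in lowest terms. Its denominator has leading coefficient 3; dividing the denominator through by 3 makes it monic.

Therefore the answer is s^4 + 16*s^3/3 + 11*s^2/3 + 2*s/3 - 80/3.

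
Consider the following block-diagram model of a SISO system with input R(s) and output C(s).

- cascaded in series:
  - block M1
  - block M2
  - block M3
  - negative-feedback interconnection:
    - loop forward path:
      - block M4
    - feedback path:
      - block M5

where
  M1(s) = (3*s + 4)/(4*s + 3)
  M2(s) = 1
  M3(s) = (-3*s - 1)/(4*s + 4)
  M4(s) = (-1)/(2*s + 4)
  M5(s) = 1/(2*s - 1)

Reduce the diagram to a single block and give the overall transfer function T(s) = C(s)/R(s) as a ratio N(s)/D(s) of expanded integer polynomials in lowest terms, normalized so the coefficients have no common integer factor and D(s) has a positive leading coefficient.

Answer: (18*s^3 + 21*s^2 - 7*s - 4)/(64*s^4 + 208*s^3 + 136*s^2 - 68*s - 60)

Working:
1. reduce the feedback loop with forward M4 and return M5 gives (1 - 2*s)/(4*s^2 + 6*s - 5)
2. reduce the series chain M1, M2, M3, [M4/(1+M4*M5)], giving the overall T(s)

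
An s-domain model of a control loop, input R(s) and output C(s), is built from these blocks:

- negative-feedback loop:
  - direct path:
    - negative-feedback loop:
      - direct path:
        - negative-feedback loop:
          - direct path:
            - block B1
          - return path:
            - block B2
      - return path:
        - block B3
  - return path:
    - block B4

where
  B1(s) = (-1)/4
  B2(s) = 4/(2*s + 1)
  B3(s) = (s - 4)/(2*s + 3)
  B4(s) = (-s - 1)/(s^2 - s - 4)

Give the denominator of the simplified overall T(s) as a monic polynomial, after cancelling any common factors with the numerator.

Step 1. close the feedback loop around B1, B2: (-2*s - 1)/(8*s)
Step 2. reduce the feedback loop with forward [B1/(1+B1*B2)] and return B3: (-4*s^2 - 8*s - 3)/(14*s^2 + 31*s + 4)
Step 3. apply the feedback formula to [[B1/(1+B1*B2)]/(1+[B1/(1+B1*B2)]*B3)], B4: (-4*s^4 - 4*s^3 + 21*s^2 + 35*s + 12)/(14*s^4 + 21*s^3 - 71*s^2 - 117*s - 13)
No further cancellation is possible in the step-3 result, so that is T(s). Its denominator becomes monic after dividing by the leading coefficient 14.

Final answer: s^4 + 3*s^3/2 - 71*s^2/14 - 117*s/14 - 13/14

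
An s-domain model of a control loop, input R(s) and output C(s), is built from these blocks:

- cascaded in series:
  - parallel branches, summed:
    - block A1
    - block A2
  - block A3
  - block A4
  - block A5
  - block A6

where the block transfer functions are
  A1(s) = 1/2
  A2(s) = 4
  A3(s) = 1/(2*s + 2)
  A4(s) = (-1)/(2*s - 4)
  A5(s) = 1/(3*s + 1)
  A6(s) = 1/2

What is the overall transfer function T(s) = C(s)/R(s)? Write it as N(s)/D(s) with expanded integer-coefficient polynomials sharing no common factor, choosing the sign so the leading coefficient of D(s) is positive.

[1] reduce the parallel group A1, A2 = 9/2
[2] multiply (A1+A2), A3, A4, A5, A6 (series); the result is T(s) itself (integer coefficients, no common factor, positive leading denominator coefficient)

Answer: (-9)/(48*s^3 - 32*s^2 - 112*s - 32)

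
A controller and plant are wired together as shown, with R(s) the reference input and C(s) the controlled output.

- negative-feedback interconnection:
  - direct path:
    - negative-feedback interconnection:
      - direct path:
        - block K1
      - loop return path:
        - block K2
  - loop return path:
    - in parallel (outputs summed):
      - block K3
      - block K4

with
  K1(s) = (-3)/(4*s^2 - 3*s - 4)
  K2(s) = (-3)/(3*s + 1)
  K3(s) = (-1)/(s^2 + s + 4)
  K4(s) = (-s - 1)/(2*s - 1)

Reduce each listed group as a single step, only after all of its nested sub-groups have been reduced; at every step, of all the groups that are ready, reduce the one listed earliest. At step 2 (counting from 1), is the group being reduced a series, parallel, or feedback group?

(1) apply the feedback formula to K1, K2
(2) add K3, K4 (parallel)
(3) collapse the loop ([K1/(1+K1*K2)] forward, (K3+K4) return)
The group at step 2 is a parallel group.

Answer: parallel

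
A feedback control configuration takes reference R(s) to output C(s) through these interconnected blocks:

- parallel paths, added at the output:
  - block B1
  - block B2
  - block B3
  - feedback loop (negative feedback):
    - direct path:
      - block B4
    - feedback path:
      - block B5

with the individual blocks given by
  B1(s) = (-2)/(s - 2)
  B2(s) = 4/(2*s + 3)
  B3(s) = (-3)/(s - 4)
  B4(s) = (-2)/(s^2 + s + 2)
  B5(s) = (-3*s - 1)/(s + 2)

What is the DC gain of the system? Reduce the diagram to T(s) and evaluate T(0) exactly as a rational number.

The answer is 29/12.

Reasoning:
(1) reduce the feedback loop with forward B4 and return B5: (-2*s - 4)/(s^3 + 3*s^2 + 10*s + 6)
(2) parallel reduction of B1, B2, B3, [B4/(1+B4*B5)]: (-6*s^5 - 33*s^4 - 9*s^3 + 116*s^2 + 634*s + 348)/(2*s^6 - 3*s^5 - 9*s^4 - 60*s^3 - 2*s^2 + 228*s + 144)
DC gain: substitute s = 0 into T(s) from step 2: T(0) = 348/144 = 29/12.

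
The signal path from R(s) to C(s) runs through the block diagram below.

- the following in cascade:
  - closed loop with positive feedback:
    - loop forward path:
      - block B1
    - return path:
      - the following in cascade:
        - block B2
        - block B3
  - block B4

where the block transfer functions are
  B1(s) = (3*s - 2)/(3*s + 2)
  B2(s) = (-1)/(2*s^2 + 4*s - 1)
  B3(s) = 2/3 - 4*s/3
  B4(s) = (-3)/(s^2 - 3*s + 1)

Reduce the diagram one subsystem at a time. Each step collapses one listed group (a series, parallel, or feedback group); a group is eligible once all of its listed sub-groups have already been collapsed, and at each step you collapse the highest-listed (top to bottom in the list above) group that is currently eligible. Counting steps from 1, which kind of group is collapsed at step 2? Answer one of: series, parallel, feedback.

Reducing step by step:

1. reduce the series chain B2, B3
2. collapse the loop (B1 forward, (B2*B3) return)
3. cascade [B1/(1-B1*(B2*B3))], B4
Step 2 collapses a feedback group.

Answer: feedback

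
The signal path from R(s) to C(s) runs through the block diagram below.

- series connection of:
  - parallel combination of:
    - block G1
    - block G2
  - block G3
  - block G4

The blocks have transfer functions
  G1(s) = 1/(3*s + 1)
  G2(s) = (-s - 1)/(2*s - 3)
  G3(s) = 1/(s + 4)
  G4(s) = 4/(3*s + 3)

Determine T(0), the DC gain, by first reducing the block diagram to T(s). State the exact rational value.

Reducing step by step:

Step 1: parallel reduction of G1, G2 -> (-3*s^2 - 2*s - 4)/(6*s^2 - 7*s - 3)
Step 2: series reduction of (G1+G2), G3, G4 -> (-12*s^2 - 8*s - 16)/(18*s^4 + 69*s^3 - 42*s^2 - 129*s - 36)
Evaluating the step-2 result (the overall T(s)) at s = 0 gives T(0) = -16/(-36) = 4/9.

Answer: 4/9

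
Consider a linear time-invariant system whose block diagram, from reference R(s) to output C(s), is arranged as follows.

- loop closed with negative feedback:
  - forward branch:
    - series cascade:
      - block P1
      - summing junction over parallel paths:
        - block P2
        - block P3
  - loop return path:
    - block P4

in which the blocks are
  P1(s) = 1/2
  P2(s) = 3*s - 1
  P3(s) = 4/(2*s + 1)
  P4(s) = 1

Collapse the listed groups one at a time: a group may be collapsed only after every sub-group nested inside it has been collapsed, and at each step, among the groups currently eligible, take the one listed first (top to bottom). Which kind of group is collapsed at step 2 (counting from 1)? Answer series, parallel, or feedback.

Reducing step by step:

(1) sum the parallel branches P2, P3
(2) reduce the series chain P1, (P2+P3)
(3) feedback reduction of (P1*(P2+P3)), P4
The group at step 2 is a series group.

Answer: series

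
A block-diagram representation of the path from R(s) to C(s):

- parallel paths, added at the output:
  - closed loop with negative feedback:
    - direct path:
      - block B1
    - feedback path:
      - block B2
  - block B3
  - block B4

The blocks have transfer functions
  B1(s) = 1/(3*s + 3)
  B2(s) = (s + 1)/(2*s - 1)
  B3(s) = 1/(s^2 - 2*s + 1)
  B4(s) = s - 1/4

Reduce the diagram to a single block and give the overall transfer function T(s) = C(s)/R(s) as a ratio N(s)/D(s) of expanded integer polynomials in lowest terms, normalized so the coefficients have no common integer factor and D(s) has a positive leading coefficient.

First reduce the diagram to T(s).

Step 1: reduce the feedback loop with forward B1 and return B2 = (2*s - 1)/(6*s^2 + 4*s - 2)
Step 2: parallel reduction of [B1/(1+B1*B2)], B3, B4, giving the overall T(s)

Answer: (12*s^5 - 19*s^4 + 20*s^2 + 8*s - 5)/(12*s^4 - 16*s^3 - 8*s^2 + 16*s - 4)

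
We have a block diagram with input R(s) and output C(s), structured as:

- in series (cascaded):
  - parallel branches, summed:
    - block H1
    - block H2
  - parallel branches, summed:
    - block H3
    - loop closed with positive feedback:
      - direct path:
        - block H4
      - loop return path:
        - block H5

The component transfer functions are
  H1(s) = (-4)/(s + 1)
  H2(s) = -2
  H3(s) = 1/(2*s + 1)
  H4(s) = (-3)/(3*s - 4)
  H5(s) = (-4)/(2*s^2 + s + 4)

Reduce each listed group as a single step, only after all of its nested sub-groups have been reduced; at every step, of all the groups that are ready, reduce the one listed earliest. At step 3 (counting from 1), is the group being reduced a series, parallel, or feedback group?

Answer: parallel

Working:
Step 1 - reduce the parallel group H1, H2
Step 2 - close the feedback loop around H4, H5
Step 3 - add H3, [H4/(1-H4*H5)] (parallel)
Step 4 - reduce the series chain (H1+H2), (H3+[H4/(1-H4*H5)])
The group at step 3 is a parallel group.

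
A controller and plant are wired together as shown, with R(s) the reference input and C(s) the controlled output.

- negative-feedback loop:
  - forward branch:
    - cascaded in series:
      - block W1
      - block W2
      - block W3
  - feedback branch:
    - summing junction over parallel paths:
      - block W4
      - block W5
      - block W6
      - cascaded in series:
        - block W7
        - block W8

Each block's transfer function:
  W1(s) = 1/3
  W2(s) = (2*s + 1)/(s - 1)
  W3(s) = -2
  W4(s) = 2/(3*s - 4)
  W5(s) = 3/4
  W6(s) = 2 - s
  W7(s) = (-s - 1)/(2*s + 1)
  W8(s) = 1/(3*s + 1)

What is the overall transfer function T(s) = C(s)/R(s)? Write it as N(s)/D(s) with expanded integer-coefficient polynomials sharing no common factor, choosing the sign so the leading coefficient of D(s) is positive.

[1] combine W1, W2, W3 in series -> (-4*s - 2)/(3*s - 3)
[2] cascade W7, W8 -> (-s - 1)/(6*s^2 + 5*s + 1)
[3] add W4, W5, W6, (W7*W8) (parallel) -> (-72*s^4 + 234*s^3 + 5*s^2 - 127*s - 20)/(72*s^3 - 36*s^2 - 68*s - 16)
[4] reduce the feedback loop with forward (W1*W2*W3) and return (W4+W5+W6+(W7*W8)); the result is T(s) itself (integer coefficients, no common factor, positive leading denominator coefficient)

Hence the answer: (-72*s^3 + 36*s^2 + 68*s + 16)/(72*s^4 - 180*s^3 - 113*s^2 + 157*s + 44)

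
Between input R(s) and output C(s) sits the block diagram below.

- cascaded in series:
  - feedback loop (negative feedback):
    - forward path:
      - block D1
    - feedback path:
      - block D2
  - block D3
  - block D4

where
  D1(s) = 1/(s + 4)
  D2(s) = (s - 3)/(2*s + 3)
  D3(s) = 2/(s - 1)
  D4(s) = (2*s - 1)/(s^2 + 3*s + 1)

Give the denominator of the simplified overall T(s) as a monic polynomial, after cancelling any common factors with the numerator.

The answer is s^5 + 8*s^4 + 29*s^3/2 - 4*s^2 - 15*s - 9/2.

Reasoning:
Step 1: collapse the loop (D1 forward, D2 return), giving (2*s + 3)/(2*s^2 + 12*s + 9)
Step 2: series reduction of [D1/(1+D1*D2)], D3, D4, giving (8*s^2 + 8*s - 6)/(2*s^5 + 16*s^4 + 29*s^3 - 8*s^2 - 30*s - 9)
That last expression is T(s), already simplified. Scaling its denominator by 1/2 (the reciprocal of the leading coefficient) yields the monic denominator.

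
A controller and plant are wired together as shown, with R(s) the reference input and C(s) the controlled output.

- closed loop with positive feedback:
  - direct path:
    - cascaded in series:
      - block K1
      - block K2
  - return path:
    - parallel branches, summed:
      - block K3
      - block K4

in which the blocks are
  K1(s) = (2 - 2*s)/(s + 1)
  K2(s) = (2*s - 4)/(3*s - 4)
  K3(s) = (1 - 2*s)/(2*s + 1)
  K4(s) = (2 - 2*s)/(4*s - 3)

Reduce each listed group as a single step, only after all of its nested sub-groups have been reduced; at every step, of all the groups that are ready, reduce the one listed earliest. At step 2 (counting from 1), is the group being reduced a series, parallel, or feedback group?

[1] cascade K1, K2
[2] sum the parallel branches K3, K4
[3] close the feedback loop around (K1*K2), (K3+K4)
So the answer for step 2 is parallel.

Final answer: parallel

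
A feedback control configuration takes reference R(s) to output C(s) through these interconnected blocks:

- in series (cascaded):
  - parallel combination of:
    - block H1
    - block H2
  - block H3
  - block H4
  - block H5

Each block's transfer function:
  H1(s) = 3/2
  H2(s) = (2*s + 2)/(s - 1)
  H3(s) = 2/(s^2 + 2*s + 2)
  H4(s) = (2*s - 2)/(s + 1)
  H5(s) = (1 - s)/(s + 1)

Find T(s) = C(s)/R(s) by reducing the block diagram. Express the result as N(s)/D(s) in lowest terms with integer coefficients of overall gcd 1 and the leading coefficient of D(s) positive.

1. sum the parallel branches H1, H2 = (7*s + 1)/(2*s - 2)
2. cascade (H1+H2), H3, H4, H5: this yields T(s), and no further normalization is needed

Final answer: (-14*s^2 + 12*s + 2)/(s^4 + 4*s^3 + 7*s^2 + 6*s + 2)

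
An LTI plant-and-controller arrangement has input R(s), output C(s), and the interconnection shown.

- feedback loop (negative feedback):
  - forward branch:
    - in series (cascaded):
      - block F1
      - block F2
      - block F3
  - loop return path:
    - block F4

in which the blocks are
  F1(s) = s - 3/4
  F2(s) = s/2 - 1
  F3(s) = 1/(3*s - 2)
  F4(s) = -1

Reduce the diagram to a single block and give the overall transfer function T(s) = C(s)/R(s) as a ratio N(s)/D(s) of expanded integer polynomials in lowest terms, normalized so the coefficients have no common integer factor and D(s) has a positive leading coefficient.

Step 1 - series reduction of F1, F2, F3 gives (4*s^2 - 11*s + 6)/(24*s - 16)
Step 2 - apply the feedback formula to (F1*F2*F3), F4, which is the overall transfer function T(s) = C(s)/R(s) in lowest terms

Answer: (-4*s^2 + 11*s - 6)/(4*s^2 - 35*s + 22)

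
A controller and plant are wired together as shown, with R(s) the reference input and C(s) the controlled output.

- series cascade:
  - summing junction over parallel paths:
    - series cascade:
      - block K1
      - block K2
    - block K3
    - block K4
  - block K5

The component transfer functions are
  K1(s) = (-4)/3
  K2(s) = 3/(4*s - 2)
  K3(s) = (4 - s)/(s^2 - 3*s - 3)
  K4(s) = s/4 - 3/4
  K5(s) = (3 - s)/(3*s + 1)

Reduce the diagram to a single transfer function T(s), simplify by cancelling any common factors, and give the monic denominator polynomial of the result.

The answer is s^4 - 19*s^3/6 - 8*s^2/3 + s + 1/2.

Reasoning:
Step 1. combine K1, K2 in series gives (-2)/(2*s - 1)
Step 2. parallel reduction of (K1*K2), K3, K4 gives (2*s^4 - 13*s^3 + 2*s^2 + 72*s - 1)/(8*s^3 - 28*s^2 - 12*s + 12)
Step 3. cascade ((K1*K2)+K3+K4), K5 gives (-2*s^5 + 19*s^4 - 41*s^3 - 66*s^2 + 217*s - 3)/(24*s^4 - 76*s^3 - 64*s^2 + 24*s + 12)
No further cancellation is possible in the step-3 result, so that is T(s). Its denominator becomes monic after dividing by the leading coefficient 24.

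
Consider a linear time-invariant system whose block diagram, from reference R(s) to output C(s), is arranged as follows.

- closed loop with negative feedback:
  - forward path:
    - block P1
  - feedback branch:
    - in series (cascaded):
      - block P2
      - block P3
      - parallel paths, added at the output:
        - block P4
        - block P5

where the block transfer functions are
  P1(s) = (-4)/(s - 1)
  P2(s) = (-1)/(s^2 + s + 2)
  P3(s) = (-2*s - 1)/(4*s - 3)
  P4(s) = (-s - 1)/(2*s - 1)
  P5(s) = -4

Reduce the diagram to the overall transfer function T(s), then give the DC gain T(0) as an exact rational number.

1. combine P4, P5 in parallel, giving (3 - 9*s)/(2*s - 1)
2. reduce the series chain P2, P3, (P4+P5), giving (-18*s^2 - 3*s + 3)/(8*s^4 - 2*s^3 + 9*s^2 - 17*s + 6)
3. close the feedback loop around P1, (P2*P3*(P4+P5)), giving (-32*s^4 + 8*s^3 - 36*s^2 + 68*s - 24)/(8*s^5 - 10*s^4 + 11*s^3 + 46*s^2 + 35*s - 18)
The step-3 result is T(s). Setting s = 0: T(0) = -24/(-18) = 4/3.

Final answer: 4/3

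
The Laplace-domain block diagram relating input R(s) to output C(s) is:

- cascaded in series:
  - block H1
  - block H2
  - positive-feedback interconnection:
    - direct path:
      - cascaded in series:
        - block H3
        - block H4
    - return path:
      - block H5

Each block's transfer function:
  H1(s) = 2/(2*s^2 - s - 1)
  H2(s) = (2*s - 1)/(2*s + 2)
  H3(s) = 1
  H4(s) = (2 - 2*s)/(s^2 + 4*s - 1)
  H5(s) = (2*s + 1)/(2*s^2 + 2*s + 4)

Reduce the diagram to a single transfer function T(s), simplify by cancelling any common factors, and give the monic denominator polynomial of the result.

[1] cascade H3, H4 -> (2 - 2*s)/(s^2 + 4*s - 1)
[2] feedback reduction of (H3*H4), H5 -> (-2*s^3 - 2*s + 4)/(s^4 + 5*s^3 + 7*s^2 + 6*s - 3)
[3] cascade H1, H2, [(H3*H4)/(1-(H3*H4)*H5)] -> (-4*s^3 - 2*s^2 - 6*s + 4)/(2*s^6 + 13*s^5 + 30*s^4 + 38*s^3 + 19*s^2 - 3*s - 3)
That last expression is T(s), already simplified. Scaling its denominator by 1/2 (the reciprocal of the leading coefficient) yields the monic denominator.

Answer: s^6 + 13*s^5/2 + 15*s^4 + 19*s^3 + 19*s^2/2 - 3*s/2 - 3/2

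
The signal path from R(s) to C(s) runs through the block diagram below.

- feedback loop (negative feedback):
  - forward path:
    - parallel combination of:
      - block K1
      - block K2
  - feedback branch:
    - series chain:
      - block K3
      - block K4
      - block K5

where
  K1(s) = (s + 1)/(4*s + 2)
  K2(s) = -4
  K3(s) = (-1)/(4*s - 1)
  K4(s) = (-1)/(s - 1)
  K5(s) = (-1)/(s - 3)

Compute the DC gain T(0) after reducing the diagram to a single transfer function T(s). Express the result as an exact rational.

The answer is 21.

Reasoning:
Step 1 - reduce the parallel group K1, K2 -> (-15*s - 7)/(4*s + 2)
Step 2 - multiply K3, K4, K5 (series) -> (-1)/(4*s^3 - 17*s^2 + 16*s - 3)
Step 3 - apply the feedback formula to (K1+K2), (K3*K4*K5) -> (-60*s^4 + 227*s^3 - 121*s^2 - 67*s + 21)/(16*s^4 - 60*s^3 + 30*s^2 + 35*s + 1)
DC gain: substitute s = 0 into T(s) from step 3: T(0) = 21/1 = 21.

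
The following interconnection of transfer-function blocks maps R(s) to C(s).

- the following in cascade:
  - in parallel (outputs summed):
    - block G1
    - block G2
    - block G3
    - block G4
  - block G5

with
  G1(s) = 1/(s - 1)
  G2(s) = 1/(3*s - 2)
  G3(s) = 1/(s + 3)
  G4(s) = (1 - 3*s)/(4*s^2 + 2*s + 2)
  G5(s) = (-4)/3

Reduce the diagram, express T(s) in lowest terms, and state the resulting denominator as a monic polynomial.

Reducing step by step:

1. add G1, G2, G3, G4 (parallel) gives (19*s^4 + 21*s^3 + 37*s^2 - 37*s - 8)/(12*s^5 + 22*s^4 - 38*s^3 + 6*s^2 - 14*s + 12)
2. multiply (G1+G2+G3+G4), G5 (series) gives (-38*s^4 - 42*s^3 - 74*s^2 + 74*s + 16)/(18*s^5 + 33*s^4 - 57*s^3 + 9*s^2 - 21*s + 18)
That last expression is T(s), already simplified. Scaling its denominator by 1/18 (the reciprocal of the leading coefficient) yields the monic denominator.

Answer: s^5 + 11*s^4/6 - 19*s^3/6 + s^2/2 - 7*s/6 + 1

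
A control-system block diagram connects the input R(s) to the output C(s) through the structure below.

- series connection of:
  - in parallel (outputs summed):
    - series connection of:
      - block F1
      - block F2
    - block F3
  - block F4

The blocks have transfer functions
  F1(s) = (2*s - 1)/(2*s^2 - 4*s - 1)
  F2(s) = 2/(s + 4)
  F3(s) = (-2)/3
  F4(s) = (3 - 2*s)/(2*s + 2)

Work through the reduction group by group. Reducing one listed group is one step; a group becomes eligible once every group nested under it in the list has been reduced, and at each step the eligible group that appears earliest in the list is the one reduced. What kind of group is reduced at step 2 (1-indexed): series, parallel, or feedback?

Answer: parallel

Working:
Step 1 - multiply F1, F2 (series)
Step 2 - add (F1*F2), F3 (parallel)
Step 3 - combine ((F1*F2)+F3), F4 in series
Step 2 collapses a parallel group.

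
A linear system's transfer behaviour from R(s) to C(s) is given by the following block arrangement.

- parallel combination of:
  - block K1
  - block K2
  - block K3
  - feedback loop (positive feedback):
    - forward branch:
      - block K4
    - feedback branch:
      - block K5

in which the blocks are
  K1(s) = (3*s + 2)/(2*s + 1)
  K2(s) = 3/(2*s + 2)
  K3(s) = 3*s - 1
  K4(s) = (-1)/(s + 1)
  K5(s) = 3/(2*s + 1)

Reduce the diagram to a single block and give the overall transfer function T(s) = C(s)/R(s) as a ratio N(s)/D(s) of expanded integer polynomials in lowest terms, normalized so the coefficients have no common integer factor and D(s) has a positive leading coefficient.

First reduce the diagram to T(s).

(1) reduce the feedback loop with forward K4 and return K5 gives (-2*s - 1)/(2*s^2 + 3*s + 4)
(2) sum the parallel branches K1, K2, K3, [K4/(1-K4*K5)], giving the overall T(s)

Answer: (24*s^5 + 76*s^4 + 132*s^3 + 122*s^2 + 69*s + 18)/(8*s^4 + 24*s^3 + 38*s^2 + 30*s + 8)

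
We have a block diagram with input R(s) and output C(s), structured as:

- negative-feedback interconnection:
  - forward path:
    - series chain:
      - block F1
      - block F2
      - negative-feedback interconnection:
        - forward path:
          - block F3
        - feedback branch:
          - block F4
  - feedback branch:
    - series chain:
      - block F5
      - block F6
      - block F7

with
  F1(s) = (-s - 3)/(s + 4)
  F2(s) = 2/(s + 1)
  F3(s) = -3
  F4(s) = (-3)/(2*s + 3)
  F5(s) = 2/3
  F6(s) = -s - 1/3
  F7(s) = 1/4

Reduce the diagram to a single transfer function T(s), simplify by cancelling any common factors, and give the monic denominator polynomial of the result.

The answer is s^2 + 168*s/37 + 135/37.

Reasoning:
(1) feedback reduction of F3, F4 gives (-6*s - 9)/(2*s + 12)
(2) cascade F1, F2, [F3/(1+F3*F4)] gives (6*s^2 + 27*s + 27)/(s^3 + 11*s^2 + 34*s + 24)
(3) reduce the series chain F5, F6, F7 gives -s/6 - 1/18
(4) feedback reduction of (F1*F2*[F3/(1+F3*F4)]), (F5*F6*F7) gives (36*s^2 + 162*s + 162)/(37*s^2 + 168*s + 135)
The result of step 4 is T(s) in lowest terms. Its denominator has leading coefficient 37; dividing the denominator through by 37 makes it monic.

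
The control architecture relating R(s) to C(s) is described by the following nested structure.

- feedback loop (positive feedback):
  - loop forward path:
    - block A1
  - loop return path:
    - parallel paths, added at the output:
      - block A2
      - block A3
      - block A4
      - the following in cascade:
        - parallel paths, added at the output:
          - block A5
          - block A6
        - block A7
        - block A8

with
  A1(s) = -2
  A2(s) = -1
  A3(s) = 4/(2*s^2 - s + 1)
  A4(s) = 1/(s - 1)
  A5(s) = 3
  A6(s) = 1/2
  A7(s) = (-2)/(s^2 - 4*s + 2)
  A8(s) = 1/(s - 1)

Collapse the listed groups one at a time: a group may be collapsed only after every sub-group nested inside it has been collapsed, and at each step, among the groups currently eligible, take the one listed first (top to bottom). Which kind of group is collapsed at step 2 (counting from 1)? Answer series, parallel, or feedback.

Step 1: add A5, A6 (parallel)
Step 2: multiply (A5+A6), A7, A8 (series)
Step 3: sum the parallel branches A2, A3, A4, ((A5+A6)*A7*A8)
Step 4: apply the feedback formula to A1, (A2+A3+A4+((A5+A6)*A7*A8))
So the answer for step 2 is series.

Answer: series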